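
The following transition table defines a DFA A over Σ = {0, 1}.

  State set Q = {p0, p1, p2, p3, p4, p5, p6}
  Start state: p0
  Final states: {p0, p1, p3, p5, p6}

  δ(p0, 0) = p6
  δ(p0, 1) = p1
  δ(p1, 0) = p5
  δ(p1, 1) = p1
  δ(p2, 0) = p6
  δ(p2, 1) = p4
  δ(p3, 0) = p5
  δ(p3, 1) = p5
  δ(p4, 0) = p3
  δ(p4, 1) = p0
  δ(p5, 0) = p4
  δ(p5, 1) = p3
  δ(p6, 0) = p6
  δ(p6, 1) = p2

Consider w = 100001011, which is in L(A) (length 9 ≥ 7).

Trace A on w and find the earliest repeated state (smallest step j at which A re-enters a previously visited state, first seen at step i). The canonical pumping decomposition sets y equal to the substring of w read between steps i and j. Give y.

Run of A on w = 1 0 0 0 0 1 0 1 1:
  step 0: p0  (start)
  step 1: p1  (read 1: p0→p1)
  step 2: p5  (read 0: p1→p5)
  step 3: p4  (read 0: p5→p4)
  step 4: p3  (read 0: p4→p3)
  step 5: p5  (read 0: p3→p5)   ← first repeat (p5 seen earlier)
  step 6: p3  (read 1: p5→p3)
  step 7: p5  (read 0: p3→p5)
  step 8: p3  (read 1: p5→p3)
  step 9: p5  (read 1: p3→p5)

So i = 2, j = 5, giving x = w[0:2] = 10, y = w[2:5] = 000, z = w[5:9] = 1011.
Check: |xy| = 5 ≤ 7 and |y| = 3 ≥ 1. Reading y takes A from p5 back to p5, so every xyⁱz is accepted.
Pumping length from the standard proof: p = 7 (the number of states). The repeated state found above gives |xy| = j ≤ 7 and |y| = j − i ≥ 1.

000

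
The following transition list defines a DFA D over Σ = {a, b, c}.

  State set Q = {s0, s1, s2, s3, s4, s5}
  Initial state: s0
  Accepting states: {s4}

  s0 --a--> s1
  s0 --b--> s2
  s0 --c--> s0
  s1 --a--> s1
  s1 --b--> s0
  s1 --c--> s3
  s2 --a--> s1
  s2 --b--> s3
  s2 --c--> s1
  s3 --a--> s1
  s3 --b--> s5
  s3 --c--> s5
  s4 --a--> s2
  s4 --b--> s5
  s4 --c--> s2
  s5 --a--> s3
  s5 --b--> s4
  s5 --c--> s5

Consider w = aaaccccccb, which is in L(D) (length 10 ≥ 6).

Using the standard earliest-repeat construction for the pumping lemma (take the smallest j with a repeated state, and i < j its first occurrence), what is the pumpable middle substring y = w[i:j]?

Run of D on w = a a a c c c c c c b:
  step 0: s0  (start)
  step 1: s1  (read a: s0→s1)
  step 2: s1  (read a: s1→s1)   ← first repeat (s1 seen earlier)
  step 3: s1  (read a: s1→s1)
  step 4: s3  (read c: s1→s3)
  step 5: s5  (read c: s3→s5)
  step 6: s5  (read c: s5→s5)
  step 7: s5  (read c: s5→s5)
  step 8: s5  (read c: s5→s5)
  step 9: s5  (read c: s5→s5)
  step 10: s4  (read b: s5→s4)

So i = 1, j = 2, giving x = w[0:1] = a, y = w[1:2] = a, z = w[2:10] = accccccb.
Check: |xy| = 2 ≤ 6 and |y| = 1 ≥ 1. Reading y takes D from s1 back to s1, so every xyⁱz is accepted.

a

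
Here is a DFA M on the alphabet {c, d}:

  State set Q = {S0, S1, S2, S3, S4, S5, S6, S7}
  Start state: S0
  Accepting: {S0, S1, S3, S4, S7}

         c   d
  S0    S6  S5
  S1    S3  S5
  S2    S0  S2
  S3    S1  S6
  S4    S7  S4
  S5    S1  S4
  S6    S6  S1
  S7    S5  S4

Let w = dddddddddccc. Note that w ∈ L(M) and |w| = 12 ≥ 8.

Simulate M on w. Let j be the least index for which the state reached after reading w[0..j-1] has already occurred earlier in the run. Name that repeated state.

Run of M on w = d d d d d d d d d c c c:
  step 0: S0  (start)
  step 1: S5  (read d: S0→S5)
  step 2: S4  (read d: S5→S4)
  step 3: S4  (read d: S4→S4)   ← first repeat (S4 seen earlier)
  step 4: S4  (read d: S4→S4)
  step 5: S4  (read d: S4→S4)
  step 6: S4  (read d: S4→S4)
  step 7: S4  (read d: S4→S4)
  step 8: S4  (read d: S4→S4)
  step 9: S4  (read d: S4→S4)
  step 10: S7  (read c: S4→S7)
  step 11: S5  (read c: S7→S5)
  step 12: S1  (read c: S5→S1)

The earliest repeat is at step j = 3: M is in S4, which it already visited at step i = 2.
With |Q| = 8, pigeonhole forces a state repeat no later than step 8; the substring read between the first and second visits to that state can be pumped.

S4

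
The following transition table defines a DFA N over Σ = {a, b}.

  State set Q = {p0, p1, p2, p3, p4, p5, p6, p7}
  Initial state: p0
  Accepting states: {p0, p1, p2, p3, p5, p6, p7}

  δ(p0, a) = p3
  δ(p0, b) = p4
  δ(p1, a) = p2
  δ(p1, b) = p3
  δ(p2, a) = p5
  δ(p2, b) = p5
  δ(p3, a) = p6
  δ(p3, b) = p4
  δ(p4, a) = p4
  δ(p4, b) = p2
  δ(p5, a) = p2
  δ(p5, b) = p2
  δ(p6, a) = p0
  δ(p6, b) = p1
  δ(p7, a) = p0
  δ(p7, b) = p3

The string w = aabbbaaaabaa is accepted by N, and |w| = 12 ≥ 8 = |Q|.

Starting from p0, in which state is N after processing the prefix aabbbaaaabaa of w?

p2

State sequence: p0 -a-> p3 -a-> p6 -b-> p1 -b-> p3 -b-> p4 -a-> p4 -a-> p4 -a-> p4 -a-> p4 -b-> p2 -a-> p5 -a-> p2

After reading 12 characters, N is in state p2.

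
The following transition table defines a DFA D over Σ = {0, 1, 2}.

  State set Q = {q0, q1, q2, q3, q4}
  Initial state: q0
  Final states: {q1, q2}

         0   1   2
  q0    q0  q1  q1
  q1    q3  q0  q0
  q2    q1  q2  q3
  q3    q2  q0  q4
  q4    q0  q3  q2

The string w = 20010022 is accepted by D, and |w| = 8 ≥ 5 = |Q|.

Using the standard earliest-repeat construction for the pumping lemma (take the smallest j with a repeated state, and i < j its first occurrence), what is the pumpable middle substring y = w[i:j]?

1

Run of D on w = 2 0 0 1 0 0 2 2:
  step 0: q0  (start)
  step 1: q1  (read 2: q0→q1)
  step 2: q3  (read 0: q1→q3)
  step 3: q2  (read 0: q3→q2)
  step 4: q2  (read 1: q2→q2)   ← first repeat (q2 seen earlier)
  step 5: q1  (read 0: q2→q1)
  step 6: q3  (read 0: q1→q3)
  step 7: q4  (read 2: q3→q4)
  step 8: q2  (read 2: q4→q2)

So i = 3, j = 4, giving x = w[0:3] = 200, y = w[3:4] = 1, z = w[4:8] = 0022.
Check: |xy| = 4 ≤ 5 and |y| = 1 ≥ 1. Reading y takes D from q2 back to q2, so every xyⁱz is accepted.
Pumping length from the standard proof: p = 5 (the number of states). The repeated state found above gives |xy| = j ≤ 5 and |y| = j − i ≥ 1.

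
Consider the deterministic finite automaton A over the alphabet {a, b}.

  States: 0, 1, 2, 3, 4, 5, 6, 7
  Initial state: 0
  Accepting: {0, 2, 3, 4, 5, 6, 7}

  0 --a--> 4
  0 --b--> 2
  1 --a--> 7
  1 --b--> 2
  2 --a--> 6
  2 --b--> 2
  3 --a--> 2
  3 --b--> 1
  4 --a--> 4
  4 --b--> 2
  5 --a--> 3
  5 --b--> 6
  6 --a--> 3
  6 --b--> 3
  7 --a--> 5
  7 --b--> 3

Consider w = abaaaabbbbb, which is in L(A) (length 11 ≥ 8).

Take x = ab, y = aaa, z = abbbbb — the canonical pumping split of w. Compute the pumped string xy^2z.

xy^2z = ab·aaa·aaa·abbbbb = abaaaaaaabbbbb.
Reading y = aaa takes A from 2 back to 2, so after x·y·y the machine is still in 2, and z then leads to the accepting state 2. Hence abaaaaaaabbbbb ∈ L(A).

abaaaaaaabbbbb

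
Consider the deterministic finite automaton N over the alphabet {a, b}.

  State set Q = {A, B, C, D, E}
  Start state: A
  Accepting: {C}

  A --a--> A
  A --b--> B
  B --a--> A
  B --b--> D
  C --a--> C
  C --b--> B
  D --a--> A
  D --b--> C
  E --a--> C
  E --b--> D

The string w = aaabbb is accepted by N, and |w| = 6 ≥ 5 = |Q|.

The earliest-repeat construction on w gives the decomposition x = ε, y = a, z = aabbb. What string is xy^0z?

xy⁰z = xz = ε·aabbb = aabbb.
Reading y = a takes N from A back to A, so after x the machine is still in A, and z then leads to the accepting state C. Hence aabbb ∈ L(N).

aabbb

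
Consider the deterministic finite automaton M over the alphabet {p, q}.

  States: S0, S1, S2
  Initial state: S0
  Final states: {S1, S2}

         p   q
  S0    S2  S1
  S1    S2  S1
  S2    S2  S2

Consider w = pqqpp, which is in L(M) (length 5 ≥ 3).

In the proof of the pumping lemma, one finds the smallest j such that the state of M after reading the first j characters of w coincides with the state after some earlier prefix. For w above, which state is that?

State sequence: S0 -p-> S2 -q-> S2 -q-> S2 -p-> S2 -p-> S2
First repeat at step 2: S2 was already visited.

The earliest repeat is at step j = 2: M is in S2, which it already visited at step i = 1.
Since M has 3 states, any run of length ≥ 3 visits 3+1 states, so by pigeonhole some state repeats within the first 3 steps — that repeat gives the pumpable loop.

S2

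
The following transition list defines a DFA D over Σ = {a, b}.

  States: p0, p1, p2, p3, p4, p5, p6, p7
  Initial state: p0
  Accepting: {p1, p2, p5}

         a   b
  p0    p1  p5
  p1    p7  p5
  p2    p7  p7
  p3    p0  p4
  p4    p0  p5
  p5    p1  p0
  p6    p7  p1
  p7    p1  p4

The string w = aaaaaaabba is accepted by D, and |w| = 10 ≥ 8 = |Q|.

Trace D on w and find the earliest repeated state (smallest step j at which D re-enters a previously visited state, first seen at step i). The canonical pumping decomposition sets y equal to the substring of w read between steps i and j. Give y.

Run of D on w = a a a a a a a b b a:
  step 0: p0  (start)
  step 1: p1  (read a: p0→p1)
  step 2: p7  (read a: p1→p7)
  step 3: p1  (read a: p7→p1)   ← first repeat (p1 seen earlier)
  step 4: p7  (read a: p1→p7)
  step 5: p1  (read a: p7→p1)
  step 6: p7  (read a: p1→p7)
  step 7: p1  (read a: p7→p1)
  step 8: p5  (read b: p1→p5)
  step 9: p0  (read b: p5→p0)
  step 10: p1  (read a: p0→p1)

So i = 1, j = 3, giving x = w[0:1] = a, y = w[1:3] = aa, z = w[3:10] = aaaabba.
Check: |xy| = 3 ≤ 8 and |y| = 2 ≥ 1. Reading y takes D from p1 back to p1, so every xyⁱz is accepted.
The DFA has 8 states, so the proof of the pumping lemma guarantees a repeated state among the first 8+1 visited; the segment between the two visits is the pumpable y.

aa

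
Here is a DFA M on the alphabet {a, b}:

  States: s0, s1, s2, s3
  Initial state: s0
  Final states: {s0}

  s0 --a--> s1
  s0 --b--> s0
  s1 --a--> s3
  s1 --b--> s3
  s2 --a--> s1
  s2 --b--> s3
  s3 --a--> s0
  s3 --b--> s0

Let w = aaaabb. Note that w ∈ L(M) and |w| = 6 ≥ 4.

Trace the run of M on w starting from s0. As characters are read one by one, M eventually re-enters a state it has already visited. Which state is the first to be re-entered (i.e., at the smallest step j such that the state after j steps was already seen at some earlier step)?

State sequence: s0 -a-> s1 -a-> s3 -a-> s0 -a-> s1 -b-> s3 -b-> s0
First repeat at step 3: s0 was already visited.

The earliest repeat is at step j = 3: M is in s0, which it already visited at step i = 0.
With |Q| = 4, pigeonhole forces a state repeat no later than step 4; the substring read between the first and second visits to that state can be pumped.

s0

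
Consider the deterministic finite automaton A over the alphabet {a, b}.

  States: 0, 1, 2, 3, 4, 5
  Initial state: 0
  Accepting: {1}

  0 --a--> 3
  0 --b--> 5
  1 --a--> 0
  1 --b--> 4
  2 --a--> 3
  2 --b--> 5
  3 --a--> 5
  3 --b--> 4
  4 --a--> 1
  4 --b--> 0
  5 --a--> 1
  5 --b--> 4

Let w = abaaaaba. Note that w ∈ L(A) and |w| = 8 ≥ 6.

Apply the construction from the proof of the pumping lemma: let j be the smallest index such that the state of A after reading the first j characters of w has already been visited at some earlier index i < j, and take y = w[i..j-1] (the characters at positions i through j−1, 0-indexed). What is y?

State sequence: 0 -a-> 3 -b-> 4 -a-> 1 -a-> 0 -a-> 3 -a-> 5 -b-> 4 -a-> 1
First repeat at step 4: 0 was already visited.

So i = 0, j = 4, giving x = w[0:0] = ε, y = w[0:4] = abaa, z = w[4:8] = aaba.
Check: |xy| = 4 ≤ 6 and |y| = 4 ≥ 1. Reading y takes A from 0 back to 0, so every xyⁱz is accepted.
With |Q| = 6, pigeonhole forces a state repeat no later than step 6; the substring read between the first and second visits to that state can be pumped.

abaa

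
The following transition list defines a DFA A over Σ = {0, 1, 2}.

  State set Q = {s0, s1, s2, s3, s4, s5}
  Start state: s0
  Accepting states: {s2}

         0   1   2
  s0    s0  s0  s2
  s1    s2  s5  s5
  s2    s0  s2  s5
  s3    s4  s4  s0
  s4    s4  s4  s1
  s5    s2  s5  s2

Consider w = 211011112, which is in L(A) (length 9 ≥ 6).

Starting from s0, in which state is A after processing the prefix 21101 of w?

s0

Run of A on the first 5 characters of w = 2 1 1 0 1:
  step 0: s0  (start)
  step 1: s2  (read 2: s0→s2)
  step 2: s2  (read 1: s2→s2)
  step 3: s2  (read 1: s2→s2)
  step 4: s0  (read 0: s2→s0)
  step 5: s0  (read 1: s0→s0)

After reading 5 characters, A is in state s0.
(This kind of state-tracing is the core of the pumping-lemma construction: with 6 states, pigeonhole forces a repeat within the first 6 steps.)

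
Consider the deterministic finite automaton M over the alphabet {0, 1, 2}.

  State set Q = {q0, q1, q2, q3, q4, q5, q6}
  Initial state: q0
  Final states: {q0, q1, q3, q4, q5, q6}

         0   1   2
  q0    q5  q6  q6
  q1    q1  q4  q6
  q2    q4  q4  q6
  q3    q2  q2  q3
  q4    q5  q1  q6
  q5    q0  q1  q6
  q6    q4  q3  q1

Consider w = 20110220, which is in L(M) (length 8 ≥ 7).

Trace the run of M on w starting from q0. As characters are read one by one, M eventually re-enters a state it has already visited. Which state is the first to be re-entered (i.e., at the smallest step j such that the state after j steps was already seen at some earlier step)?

State sequence: q0 -2-> q6 -0-> q4 -1-> q1 -1-> q4 -0-> q5 -2-> q6 -2-> q1 -0-> q1
First repeat at step 4: q4 was already visited.

The earliest repeat is at step j = 4: M is in q4, which it already visited at step i = 2.

q4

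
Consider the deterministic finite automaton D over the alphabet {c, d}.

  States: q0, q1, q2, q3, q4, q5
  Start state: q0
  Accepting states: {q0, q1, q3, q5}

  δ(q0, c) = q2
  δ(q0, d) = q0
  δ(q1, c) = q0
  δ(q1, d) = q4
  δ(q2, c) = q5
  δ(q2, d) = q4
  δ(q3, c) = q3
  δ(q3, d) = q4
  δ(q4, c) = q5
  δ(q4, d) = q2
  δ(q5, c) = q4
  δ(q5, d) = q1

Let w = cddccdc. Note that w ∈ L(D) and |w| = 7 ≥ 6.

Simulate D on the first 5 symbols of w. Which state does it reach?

Run of D on the first 5 characters of w = c d d c c:
  step 0: q0  (start)
  step 1: q2  (read c: q0→q2)
  step 2: q4  (read d: q2→q4)
  step 3: q2  (read d: q4→q2)
  step 4: q5  (read c: q2→q5)
  step 5: q4  (read c: q5→q4)

After reading 5 characters, D is in state q4.
(This kind of state-tracing is the core of the pumping-lemma construction: with 6 states, pigeonhole forces a repeat within the first 6 steps.)

q4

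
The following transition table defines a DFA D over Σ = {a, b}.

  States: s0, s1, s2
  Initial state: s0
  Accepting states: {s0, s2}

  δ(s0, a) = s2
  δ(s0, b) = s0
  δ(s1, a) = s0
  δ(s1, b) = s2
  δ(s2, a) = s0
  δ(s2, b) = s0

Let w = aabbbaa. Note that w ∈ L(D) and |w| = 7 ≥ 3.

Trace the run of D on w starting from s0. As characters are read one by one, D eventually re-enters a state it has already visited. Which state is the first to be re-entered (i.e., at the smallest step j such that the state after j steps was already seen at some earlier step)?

Run of D on w = a a b b b a a:
  step 0: s0  (start)
  step 1: s2  (read a: s0→s2)
  step 2: s0  (read a: s2→s0)   ← first repeat (s0 seen earlier)
  step 3: s0  (read b: s0→s0)
  step 4: s0  (read b: s0→s0)
  step 5: s0  (read b: s0→s0)
  step 6: s2  (read a: s0→s2)
  step 7: s0  (read a: s2→s0)

The earliest repeat is at step j = 2: D is in s0, which it already visited at step i = 0.

s0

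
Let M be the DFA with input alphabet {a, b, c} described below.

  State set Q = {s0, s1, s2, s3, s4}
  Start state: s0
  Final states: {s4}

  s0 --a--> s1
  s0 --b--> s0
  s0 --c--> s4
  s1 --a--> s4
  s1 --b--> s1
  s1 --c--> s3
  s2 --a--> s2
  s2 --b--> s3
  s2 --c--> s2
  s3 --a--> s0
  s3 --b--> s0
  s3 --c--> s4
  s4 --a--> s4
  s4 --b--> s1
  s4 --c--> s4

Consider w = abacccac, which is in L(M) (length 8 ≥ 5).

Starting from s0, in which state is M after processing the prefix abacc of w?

s4

State sequence: s0 -a-> s1 -b-> s1 -a-> s4 -c-> s4 -c-> s4

After reading 5 characters, M is in state s4.
(This kind of state-tracing is the core of the pumping-lemma construction: with 5 states, pigeonhole forces a repeat within the first 5 steps.)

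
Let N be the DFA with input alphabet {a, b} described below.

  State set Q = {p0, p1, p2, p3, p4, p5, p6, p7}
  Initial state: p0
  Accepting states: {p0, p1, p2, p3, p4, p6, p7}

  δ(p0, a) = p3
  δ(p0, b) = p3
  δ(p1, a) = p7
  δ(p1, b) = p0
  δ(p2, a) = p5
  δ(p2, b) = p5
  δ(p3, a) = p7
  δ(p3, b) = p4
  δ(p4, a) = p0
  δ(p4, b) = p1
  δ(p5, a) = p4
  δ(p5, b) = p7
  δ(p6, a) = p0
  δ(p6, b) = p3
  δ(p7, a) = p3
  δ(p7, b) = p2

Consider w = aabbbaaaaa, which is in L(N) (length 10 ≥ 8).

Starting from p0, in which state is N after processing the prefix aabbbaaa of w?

p3

Run of N on the first 8 characters of w = a a b b b a a a:
  step 0: p0  (start)
  step 1: p3  (read a: p0→p3)
  step 2: p7  (read a: p3→p7)
  step 3: p2  (read b: p7→p2)
  step 4: p5  (read b: p2→p5)
  step 5: p7  (read b: p5→p7)
  step 6: p3  (read a: p7→p3)
  step 7: p7  (read a: p3→p7)
  step 8: p3  (read a: p7→p3)

After reading 8 characters, N is in state p3.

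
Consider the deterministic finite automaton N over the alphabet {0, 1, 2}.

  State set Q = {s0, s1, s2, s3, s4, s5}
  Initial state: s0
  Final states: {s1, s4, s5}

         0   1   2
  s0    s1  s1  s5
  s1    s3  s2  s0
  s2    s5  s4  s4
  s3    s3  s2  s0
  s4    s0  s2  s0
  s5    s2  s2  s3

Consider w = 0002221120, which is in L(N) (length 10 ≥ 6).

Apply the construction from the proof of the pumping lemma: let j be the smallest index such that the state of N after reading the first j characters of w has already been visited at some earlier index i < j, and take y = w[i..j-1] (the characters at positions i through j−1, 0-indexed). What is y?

Run of N on w = 0 0 0 2 2 2 1 1 2 0:
  step 0: s0  (start)
  step 1: s1  (read 0: s0→s1)
  step 2: s3  (read 0: s1→s3)
  step 3: s3  (read 0: s3→s3)   ← first repeat (s3 seen earlier)
  step 4: s0  (read 2: s3→s0)
  step 5: s5  (read 2: s0→s5)
  step 6: s3  (read 2: s5→s3)
  step 7: s2  (read 1: s3→s2)
  step 8: s4  (read 1: s2→s4)
  step 9: s0  (read 2: s4→s0)
  step 10: s1  (read 0: s0→s1)

So i = 2, j = 3, giving x = w[0:2] = 00, y = w[2:3] = 0, z = w[3:10] = 2221120.
Check: |xy| = 3 ≤ 6 and |y| = 1 ≥ 1. Reading y takes N from s3 back to s3, so every xyⁱz is accepted.

0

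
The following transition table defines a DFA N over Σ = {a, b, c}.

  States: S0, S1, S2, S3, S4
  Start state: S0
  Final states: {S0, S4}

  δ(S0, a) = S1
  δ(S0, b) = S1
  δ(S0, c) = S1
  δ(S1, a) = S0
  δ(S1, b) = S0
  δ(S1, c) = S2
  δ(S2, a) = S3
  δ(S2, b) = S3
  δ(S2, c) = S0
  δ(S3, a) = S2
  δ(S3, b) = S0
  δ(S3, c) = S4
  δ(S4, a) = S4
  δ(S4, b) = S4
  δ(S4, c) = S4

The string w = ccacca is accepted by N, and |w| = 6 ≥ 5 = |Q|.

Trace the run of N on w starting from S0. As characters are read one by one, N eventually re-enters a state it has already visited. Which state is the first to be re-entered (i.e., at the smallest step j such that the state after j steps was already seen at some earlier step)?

State sequence: S0 -c-> S1 -c-> S2 -a-> S3 -c-> S4 -c-> S4 -a-> S4
First repeat at step 5: S4 was already visited.

The earliest repeat is at step j = 5: N is in S4, which it already visited at step i = 4.
The DFA has 5 states, so the proof of the pumping lemma guarantees a repeated state among the first 5+1 visited; the segment between the two visits is the pumpable y.

S4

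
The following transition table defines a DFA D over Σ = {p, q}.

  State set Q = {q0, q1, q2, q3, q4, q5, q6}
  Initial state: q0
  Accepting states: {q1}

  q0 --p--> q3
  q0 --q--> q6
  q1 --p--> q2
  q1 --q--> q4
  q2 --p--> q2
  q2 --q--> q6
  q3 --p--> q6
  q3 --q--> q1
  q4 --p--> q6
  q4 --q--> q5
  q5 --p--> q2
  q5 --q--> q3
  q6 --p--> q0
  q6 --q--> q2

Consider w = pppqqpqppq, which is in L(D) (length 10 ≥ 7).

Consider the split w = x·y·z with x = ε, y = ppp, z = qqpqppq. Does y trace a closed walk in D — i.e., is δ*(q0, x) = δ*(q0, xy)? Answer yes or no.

yes

Run of D on the first 3 characters of w = p p p:
  step 0: q0  (start)
  step 1: q3  (read p: q0→q3)
  step 2: q6  (read p: q3→q6)
  step 3: q0  (read p: q6→q0)

After x (step 0): q0. After xy (step 3): q0.
They match, so y = ppp drives D around a cycle from q0 back to itself; pumping y any number of times keeps D in q0 before reading z, and xyⁱz ∈ L(D) for every i ≥ 0.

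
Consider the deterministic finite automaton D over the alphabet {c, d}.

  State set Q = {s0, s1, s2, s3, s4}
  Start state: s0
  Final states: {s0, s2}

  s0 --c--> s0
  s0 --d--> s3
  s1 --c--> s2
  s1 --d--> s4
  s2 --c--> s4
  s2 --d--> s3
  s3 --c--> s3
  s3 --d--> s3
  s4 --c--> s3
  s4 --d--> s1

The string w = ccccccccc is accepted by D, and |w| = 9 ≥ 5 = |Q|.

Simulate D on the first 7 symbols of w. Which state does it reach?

s0

State sequence: s0 -c-> s0 -c-> s0 -c-> s0 -c-> s0 -c-> s0 -c-> s0 -c-> s0

After reading 7 characters, D is in state s0.
(This kind of state-tracing is the core of the pumping-lemma construction: with 5 states, pigeonhole forces a repeat within the first 5 steps.)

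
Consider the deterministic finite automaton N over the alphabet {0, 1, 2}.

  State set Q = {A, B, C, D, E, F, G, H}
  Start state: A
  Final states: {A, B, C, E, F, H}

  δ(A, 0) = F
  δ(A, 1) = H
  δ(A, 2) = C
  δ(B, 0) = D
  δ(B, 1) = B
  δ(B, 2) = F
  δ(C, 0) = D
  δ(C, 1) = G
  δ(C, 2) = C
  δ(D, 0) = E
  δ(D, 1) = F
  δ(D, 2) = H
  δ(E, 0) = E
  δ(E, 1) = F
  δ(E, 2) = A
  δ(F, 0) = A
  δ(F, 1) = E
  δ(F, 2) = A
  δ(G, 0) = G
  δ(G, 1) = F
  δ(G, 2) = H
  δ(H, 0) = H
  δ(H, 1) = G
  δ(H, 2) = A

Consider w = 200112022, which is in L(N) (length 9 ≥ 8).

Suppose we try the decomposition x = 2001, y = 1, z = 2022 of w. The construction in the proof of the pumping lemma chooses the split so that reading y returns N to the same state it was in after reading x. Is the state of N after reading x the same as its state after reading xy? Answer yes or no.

no

Run of N on the first 5 characters of w = 2 0 0 1 1:
  step 0: A  (start)
  step 1: C  (read 2: A→C)
  step 2: D  (read 0: C→D)
  step 3: E  (read 0: D→E)
  step 4: F  (read 1: E→F)
  step 5: E  (read 1: F→E)

After x (step 4): F. After xy (step 5): E.
They differ (F ≠ E), so y is not a cycle from the state after x; this split is not the one the pumping-lemma construction produces, and pumping y need not keep the string in L(N).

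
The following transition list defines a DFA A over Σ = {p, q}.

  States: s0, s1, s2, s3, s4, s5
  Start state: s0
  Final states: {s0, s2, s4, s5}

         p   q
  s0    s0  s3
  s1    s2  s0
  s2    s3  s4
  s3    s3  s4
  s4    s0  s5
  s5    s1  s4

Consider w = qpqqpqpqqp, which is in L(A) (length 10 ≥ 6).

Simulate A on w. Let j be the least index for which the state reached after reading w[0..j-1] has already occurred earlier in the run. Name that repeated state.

s3

State sequence: s0 -q-> s3 -p-> s3 -q-> s4 -q-> s5 -p-> s1 -q-> s0 -p-> s0 -q-> s3 -q-> s4 -p-> s0
First repeat at step 2: s3 was already visited.

The earliest repeat is at step j = 2: A is in s3, which it already visited at step i = 1.
Since A has 6 states, any run of length ≥ 6 visits 6+1 states, so by pigeonhole some state repeats within the first 6 steps — that repeat gives the pumpable loop.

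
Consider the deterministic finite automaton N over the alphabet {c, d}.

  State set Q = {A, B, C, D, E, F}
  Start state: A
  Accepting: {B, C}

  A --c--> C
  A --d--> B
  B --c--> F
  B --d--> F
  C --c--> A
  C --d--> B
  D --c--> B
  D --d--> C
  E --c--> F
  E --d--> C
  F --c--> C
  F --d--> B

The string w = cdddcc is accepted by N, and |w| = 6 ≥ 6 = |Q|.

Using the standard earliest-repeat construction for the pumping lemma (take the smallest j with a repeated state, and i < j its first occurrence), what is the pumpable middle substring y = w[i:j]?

dd

Run of N on w = c d d d c c:
  step 0: A  (start)
  step 1: C  (read c: A→C)
  step 2: B  (read d: C→B)
  step 3: F  (read d: B→F)
  step 4: B  (read d: F→B)   ← first repeat (B seen earlier)
  step 5: F  (read c: B→F)
  step 6: C  (read c: F→C)

So i = 2, j = 4, giving x = w[0:2] = cd, y = w[2:4] = dd, z = w[4:6] = cc.
Check: |xy| = 4 ≤ 6 and |y| = 2 ≥ 1. Reading y takes N from B back to B, so every xyⁱz is accepted.
Pumping length from the standard proof: p = 6 (the number of states). The repeated state found above gives |xy| = j ≤ 6 and |y| = j − i ≥ 1.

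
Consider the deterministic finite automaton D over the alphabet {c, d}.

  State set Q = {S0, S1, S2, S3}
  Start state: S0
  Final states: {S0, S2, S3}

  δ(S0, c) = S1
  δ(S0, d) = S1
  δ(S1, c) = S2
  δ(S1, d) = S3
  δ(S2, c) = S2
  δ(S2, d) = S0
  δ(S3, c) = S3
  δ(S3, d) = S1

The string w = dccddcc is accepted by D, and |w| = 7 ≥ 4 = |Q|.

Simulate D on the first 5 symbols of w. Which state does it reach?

S1

Run of D on the first 5 characters of w = d c c d d:
  step 0: S0  (start)
  step 1: S1  (read d: S0→S1)
  step 2: S2  (read c: S1→S2)
  step 3: S2  (read c: S2→S2)
  step 4: S0  (read d: S2→S0)
  step 5: S1  (read d: S0→S1)

After reading 5 characters, D is in state S1.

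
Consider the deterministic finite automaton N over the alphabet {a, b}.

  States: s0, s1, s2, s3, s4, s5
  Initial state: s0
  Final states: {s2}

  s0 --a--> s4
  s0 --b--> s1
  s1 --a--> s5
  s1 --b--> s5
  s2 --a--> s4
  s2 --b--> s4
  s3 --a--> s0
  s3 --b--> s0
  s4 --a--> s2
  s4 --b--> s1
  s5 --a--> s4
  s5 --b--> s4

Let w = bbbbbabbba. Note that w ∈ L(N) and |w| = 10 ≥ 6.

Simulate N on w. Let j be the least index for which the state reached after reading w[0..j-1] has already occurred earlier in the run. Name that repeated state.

s1

State sequence: s0 -b-> s1 -b-> s5 -b-> s4 -b-> s1 -b-> s5 -a-> s4 -b-> s1 -b-> s5 -b-> s4 -a-> s2
First repeat at step 4: s1 was already visited.

The earliest repeat is at step j = 4: N is in s1, which it already visited at step i = 1.
Pumping length from the standard proof: p = 6 (the number of states). The repeated state found above gives |xy| = j ≤ 6 and |y| = j − i ≥ 1.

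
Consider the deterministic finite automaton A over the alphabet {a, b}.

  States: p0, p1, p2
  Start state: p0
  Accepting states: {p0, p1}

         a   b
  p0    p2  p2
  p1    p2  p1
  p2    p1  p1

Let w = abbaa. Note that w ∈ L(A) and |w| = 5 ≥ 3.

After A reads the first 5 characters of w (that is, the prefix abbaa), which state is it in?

State sequence: p0 -a-> p2 -b-> p1 -b-> p1 -a-> p2 -a-> p1

After reading 5 characters, A is in state p1.
(This kind of state-tracing is the core of the pumping-lemma construction: with 3 states, pigeonhole forces a repeat within the first 3 steps.)

p1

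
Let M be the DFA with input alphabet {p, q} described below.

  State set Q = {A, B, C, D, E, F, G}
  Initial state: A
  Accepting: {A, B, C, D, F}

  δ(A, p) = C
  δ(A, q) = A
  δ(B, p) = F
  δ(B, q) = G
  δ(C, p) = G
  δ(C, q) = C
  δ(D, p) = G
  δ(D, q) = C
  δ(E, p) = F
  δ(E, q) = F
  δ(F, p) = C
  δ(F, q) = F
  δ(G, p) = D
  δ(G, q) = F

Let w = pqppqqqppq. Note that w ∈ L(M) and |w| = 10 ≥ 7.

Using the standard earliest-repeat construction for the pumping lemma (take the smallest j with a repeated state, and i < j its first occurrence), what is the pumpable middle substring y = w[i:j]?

q

State sequence: A -p-> C -q-> C -p-> G -p-> D -q-> C -q-> C -q-> C -p-> G -p-> D -q-> C
First repeat at step 2: C was already visited.

So i = 1, j = 2, giving x = w[0:1] = p, y = w[1:2] = q, z = w[2:10] = ppqqqppq.
Check: |xy| = 2 ≤ 7 and |y| = 1 ≥ 1. Reading y takes M from C back to C, so every xyⁱz is accepted.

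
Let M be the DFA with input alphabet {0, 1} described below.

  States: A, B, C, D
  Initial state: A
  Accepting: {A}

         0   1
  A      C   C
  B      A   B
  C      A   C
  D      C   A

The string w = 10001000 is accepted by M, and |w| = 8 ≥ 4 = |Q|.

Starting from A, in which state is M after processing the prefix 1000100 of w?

State sequence: A -1-> C -0-> A -0-> C -0-> A -1-> C -0-> A -0-> C

After reading 7 characters, M is in state C.

C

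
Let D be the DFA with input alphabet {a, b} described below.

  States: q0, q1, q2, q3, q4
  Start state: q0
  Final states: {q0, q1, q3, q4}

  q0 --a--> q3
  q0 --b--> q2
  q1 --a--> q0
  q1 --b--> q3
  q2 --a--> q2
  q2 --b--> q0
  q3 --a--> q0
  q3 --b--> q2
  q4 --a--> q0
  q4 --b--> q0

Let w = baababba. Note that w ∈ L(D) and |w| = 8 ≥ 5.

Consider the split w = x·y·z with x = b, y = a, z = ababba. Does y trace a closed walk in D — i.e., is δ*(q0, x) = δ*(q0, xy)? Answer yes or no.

yes

Run of D on the first 2 characters of w = b a:
  step 0: q0  (start)
  step 1: q2  (read b: q0→q2)
  step 2: q2  (read a: q2→q2)

After x (step 1): q2. After xy (step 2): q2.
They match, so y = a drives D around a cycle from q2 back to itself; pumping y any number of times keeps D in q2 before reading z, and xyⁱz ∈ L(D) for every i ≥ 0.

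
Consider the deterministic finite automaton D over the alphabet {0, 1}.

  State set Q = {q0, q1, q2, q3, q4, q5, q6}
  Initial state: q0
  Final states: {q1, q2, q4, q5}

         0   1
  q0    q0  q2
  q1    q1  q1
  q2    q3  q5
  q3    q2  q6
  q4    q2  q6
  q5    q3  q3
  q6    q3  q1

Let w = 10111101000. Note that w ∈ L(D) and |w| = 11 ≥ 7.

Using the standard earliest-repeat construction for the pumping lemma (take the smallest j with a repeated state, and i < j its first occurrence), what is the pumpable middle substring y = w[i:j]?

1

Run of D on w = 1 0 1 1 1 1 0 1 0 0 0:
  step 0: q0  (start)
  step 1: q2  (read 1: q0→q2)
  step 2: q3  (read 0: q2→q3)
  step 3: q6  (read 1: q3→q6)
  step 4: q1  (read 1: q6→q1)
  step 5: q1  (read 1: q1→q1)   ← first repeat (q1 seen earlier)
  step 6: q1  (read 1: q1→q1)
  step 7: q1  (read 0: q1→q1)
  step 8: q1  (read 1: q1→q1)
  step 9: q1  (read 0: q1→q1)
  step 10: q1  (read 0: q1→q1)
  step 11: q1  (read 0: q1→q1)

So i = 4, j = 5, giving x = w[0:4] = 1011, y = w[4:5] = 1, z = w[5:11] = 101000.
Check: |xy| = 5 ≤ 7 and |y| = 1 ≥ 1. Reading y takes D from q1 back to q1, so every xyⁱz is accepted.
With |Q| = 7, pigeonhole forces a state repeat no later than step 7; the substring read between the first and second visits to that state can be pumped.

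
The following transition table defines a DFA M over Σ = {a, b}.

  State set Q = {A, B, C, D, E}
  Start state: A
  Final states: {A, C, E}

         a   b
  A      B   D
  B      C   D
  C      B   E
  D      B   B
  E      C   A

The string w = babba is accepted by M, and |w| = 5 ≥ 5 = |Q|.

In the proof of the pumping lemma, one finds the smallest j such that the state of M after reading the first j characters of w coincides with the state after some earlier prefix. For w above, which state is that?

State sequence: A -b-> D -a-> B -b-> D -b-> B -a-> C
First repeat at step 3: D was already visited.

The earliest repeat is at step j = 3: M is in D, which it already visited at step i = 1.
Since M has 5 states, any run of length ≥ 5 visits 5+1 states, so by pigeonhole some state repeats within the first 5 steps — that repeat gives the pumpable loop.

D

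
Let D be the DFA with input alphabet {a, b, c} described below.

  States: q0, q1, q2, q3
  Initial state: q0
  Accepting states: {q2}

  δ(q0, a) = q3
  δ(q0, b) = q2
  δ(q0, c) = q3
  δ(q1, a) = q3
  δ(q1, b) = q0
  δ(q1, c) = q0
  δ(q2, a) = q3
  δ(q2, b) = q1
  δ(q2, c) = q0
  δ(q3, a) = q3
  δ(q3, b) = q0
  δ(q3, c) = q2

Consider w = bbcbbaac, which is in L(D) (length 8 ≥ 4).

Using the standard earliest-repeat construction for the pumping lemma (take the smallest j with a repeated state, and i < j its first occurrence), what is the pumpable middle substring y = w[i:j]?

State sequence: q0 -b-> q2 -b-> q1 -c-> q0 -b-> q2 -b-> q1 -a-> q3 -a-> q3 -c-> q2
First repeat at step 3: q0 was already visited.

So i = 0, j = 3, giving x = w[0:0] = ε, y = w[0:3] = bbc, z = w[3:8] = bbaac.
Check: |xy| = 3 ≤ 4 and |y| = 3 ≥ 1. Reading y takes D from q0 back to q0, so every xyⁱz is accepted.

bbc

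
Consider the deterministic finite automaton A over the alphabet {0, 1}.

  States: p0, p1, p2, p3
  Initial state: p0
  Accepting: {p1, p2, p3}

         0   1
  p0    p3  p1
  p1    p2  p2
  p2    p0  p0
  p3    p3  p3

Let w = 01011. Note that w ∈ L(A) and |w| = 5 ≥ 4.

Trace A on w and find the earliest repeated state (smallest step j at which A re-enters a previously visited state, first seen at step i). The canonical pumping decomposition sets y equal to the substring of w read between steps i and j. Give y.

1

Run of A on w = 0 1 0 1 1:
  step 0: p0  (start)
  step 1: p3  (read 0: p0→p3)
  step 2: p3  (read 1: p3→p3)   ← first repeat (p3 seen earlier)
  step 3: p3  (read 0: p3→p3)
  step 4: p3  (read 1: p3→p3)
  step 5: p3  (read 1: p3→p3)

So i = 1, j = 2, giving x = w[0:1] = 0, y = w[1:2] = 1, z = w[2:5] = 011.
Check: |xy| = 2 ≤ 4 and |y| = 1 ≥ 1. Reading y takes A from p3 back to p3, so every xyⁱz is accepted.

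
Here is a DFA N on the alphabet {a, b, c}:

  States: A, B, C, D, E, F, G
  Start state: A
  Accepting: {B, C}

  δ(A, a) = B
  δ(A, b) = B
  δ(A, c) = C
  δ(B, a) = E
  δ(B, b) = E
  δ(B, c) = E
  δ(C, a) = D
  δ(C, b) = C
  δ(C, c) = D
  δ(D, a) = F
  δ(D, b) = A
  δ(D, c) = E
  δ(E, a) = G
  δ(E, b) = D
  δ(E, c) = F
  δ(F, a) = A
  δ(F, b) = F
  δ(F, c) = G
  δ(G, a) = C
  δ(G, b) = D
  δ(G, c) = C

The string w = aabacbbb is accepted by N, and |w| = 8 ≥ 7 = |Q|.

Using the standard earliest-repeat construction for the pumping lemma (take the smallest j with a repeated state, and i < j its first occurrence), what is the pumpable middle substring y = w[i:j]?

Run of N on w = a a b a c b b b:
  step 0: A  (start)
  step 1: B  (read a: A→B)
  step 2: E  (read a: B→E)
  step 3: D  (read b: E→D)
  step 4: F  (read a: D→F)
  step 5: G  (read c: F→G)
  step 6: D  (read b: G→D)   ← first repeat (D seen earlier)
  step 7: A  (read b: D→A)
  step 8: B  (read b: A→B)

So i = 3, j = 6, giving x = w[0:3] = aab, y = w[3:6] = acb, z = w[6:8] = bb.
Check: |xy| = 6 ≤ 7 and |y| = 3 ≥ 1. Reading y takes N from D back to D, so every xyⁱz is accepted.
Since N has 7 states, any run of length ≥ 7 visits 7+1 states, so by pigeonhole some state repeats within the first 7 steps — that repeat gives the pumpable loop.

acb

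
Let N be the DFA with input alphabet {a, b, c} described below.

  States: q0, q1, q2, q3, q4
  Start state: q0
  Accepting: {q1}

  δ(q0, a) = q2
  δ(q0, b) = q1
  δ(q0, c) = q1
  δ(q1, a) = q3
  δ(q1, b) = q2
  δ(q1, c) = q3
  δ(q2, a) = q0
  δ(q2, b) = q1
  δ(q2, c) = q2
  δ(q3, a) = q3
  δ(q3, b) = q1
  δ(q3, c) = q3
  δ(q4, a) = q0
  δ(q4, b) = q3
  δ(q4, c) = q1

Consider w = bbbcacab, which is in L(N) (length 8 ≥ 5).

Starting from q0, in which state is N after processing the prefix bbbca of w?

q3

State sequence: q0 -b-> q1 -b-> q2 -b-> q1 -c-> q3 -a-> q3

After reading 5 characters, N is in state q3.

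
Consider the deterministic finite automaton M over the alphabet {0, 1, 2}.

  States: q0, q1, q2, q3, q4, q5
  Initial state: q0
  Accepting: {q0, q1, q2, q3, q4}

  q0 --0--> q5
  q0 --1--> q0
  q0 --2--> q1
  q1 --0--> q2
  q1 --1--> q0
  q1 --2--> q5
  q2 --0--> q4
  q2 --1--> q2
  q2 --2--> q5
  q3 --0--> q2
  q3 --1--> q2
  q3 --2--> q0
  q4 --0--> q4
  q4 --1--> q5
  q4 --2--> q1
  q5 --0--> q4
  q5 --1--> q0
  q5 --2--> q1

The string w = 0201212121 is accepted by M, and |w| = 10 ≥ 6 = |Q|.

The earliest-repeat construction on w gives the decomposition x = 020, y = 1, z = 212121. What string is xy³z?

xy^3z = 020·1·1·1·212121 = 020111212121.
Reading y = 1 takes M from q2 back to q2, so after x·y·y·y the machine is still in q2, and z then leads to the accepting state q0. Hence 020111212121 ∈ L(M).

020111212121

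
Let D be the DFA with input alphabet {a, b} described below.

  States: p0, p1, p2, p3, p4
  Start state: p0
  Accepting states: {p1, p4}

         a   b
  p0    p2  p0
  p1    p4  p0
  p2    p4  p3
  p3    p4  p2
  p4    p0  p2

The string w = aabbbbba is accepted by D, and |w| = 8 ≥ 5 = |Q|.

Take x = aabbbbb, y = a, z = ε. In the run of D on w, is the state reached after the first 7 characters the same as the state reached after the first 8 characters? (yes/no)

no

Run of D on the first 8 characters of w = a a b b b b b a:
  step 0: p0  (start)
  step 1: p2  (read a: p0→p2)
  step 2: p4  (read a: p2→p4)
  step 3: p2  (read b: p4→p2)
  step 4: p3  (read b: p2→p3)
  step 5: p2  (read b: p3→p2)
  step 6: p3  (read b: p2→p3)
  step 7: p2  (read b: p3→p2)
  step 8: p4  (read a: p2→p4)

After x (step 7): p2. After xy (step 8): p4.
They differ (p2 ≠ p4), so y is not a cycle from the state after x; this split is not the one the pumping-lemma construction produces, and pumping y need not keep the string in L(D).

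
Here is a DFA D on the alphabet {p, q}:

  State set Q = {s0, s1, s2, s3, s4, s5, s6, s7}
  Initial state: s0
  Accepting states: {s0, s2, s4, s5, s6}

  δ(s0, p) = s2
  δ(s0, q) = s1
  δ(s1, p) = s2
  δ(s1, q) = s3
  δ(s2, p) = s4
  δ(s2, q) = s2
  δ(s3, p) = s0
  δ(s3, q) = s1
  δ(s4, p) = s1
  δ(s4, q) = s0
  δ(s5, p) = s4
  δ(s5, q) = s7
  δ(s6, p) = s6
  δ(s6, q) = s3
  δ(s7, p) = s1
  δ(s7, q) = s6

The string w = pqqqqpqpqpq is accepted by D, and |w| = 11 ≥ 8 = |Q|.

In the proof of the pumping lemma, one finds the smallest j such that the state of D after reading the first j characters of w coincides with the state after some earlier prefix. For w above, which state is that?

State sequence: s0 -p-> s2 -q-> s2 -q-> s2 -q-> s2 -q-> s2 -p-> s4 -q-> s0 -p-> s2 -q-> s2 -p-> s4 -q-> s0
First repeat at step 2: s2 was already visited.

The earliest repeat is at step j = 2: D is in s2, which it already visited at step i = 1.
Pumping length from the standard proof: p = 8 (the number of states). The repeated state found above gives |xy| = j ≤ 8 and |y| = j − i ≥ 1.

s2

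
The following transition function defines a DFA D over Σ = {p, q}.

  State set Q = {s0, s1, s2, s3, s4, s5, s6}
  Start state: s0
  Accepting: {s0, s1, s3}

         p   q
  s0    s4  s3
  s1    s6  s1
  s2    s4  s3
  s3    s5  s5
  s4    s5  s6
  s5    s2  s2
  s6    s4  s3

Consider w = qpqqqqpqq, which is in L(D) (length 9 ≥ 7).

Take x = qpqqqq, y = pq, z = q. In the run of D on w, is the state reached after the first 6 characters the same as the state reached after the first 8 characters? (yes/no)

no

Run of D on the first 8 characters of w = q p q q q q p q:
  step 0: s0  (start)
  step 1: s3  (read q: s0→s3)
  step 2: s5  (read p: s3→s5)
  step 3: s2  (read q: s5→s2)
  step 4: s3  (read q: s2→s3)
  step 5: s5  (read q: s3→s5)
  step 6: s2  (read q: s5→s2)
  step 7: s4  (read p: s2→s4)
  step 8: s6  (read q: s4→s6)

After x (step 6): s2. After xy (step 8): s6.
They differ (s2 ≠ s6), so y is not a cycle from the state after x; this split is not the one the pumping-lemma construction produces, and pumping y need not keep the string in L(D).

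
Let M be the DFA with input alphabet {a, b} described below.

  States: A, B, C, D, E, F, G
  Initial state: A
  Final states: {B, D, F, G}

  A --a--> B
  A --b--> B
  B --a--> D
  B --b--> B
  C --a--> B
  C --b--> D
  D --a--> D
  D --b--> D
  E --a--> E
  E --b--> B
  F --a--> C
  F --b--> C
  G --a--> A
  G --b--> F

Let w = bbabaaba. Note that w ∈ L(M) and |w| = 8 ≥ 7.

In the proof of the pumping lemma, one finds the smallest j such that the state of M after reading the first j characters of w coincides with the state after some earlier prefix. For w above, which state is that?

B

State sequence: A -b-> B -b-> B -a-> D -b-> D -a-> D -a-> D -b-> D -a-> D
First repeat at step 2: B was already visited.

The earliest repeat is at step j = 2: M is in B, which it already visited at step i = 1.
The DFA has 7 states, so the proof of the pumping lemma guarantees a repeated state among the first 7+1 visited; the segment between the two visits is the pumpable y.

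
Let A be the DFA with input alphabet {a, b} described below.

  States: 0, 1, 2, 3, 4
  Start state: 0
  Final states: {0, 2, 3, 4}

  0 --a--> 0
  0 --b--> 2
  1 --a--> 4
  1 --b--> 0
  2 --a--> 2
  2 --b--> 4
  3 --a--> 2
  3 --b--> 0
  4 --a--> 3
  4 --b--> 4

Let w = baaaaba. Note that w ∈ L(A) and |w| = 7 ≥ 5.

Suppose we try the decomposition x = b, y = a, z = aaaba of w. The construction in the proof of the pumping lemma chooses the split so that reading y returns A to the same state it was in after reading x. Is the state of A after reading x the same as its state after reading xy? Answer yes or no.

yes

State sequence: 0 -b-> 2 -a-> 2

After x (step 1): 2. After xy (step 2): 2.
They match, so y = a drives A around a cycle from 2 back to itself; pumping y any number of times keeps A in 2 before reading z, and xyⁱz ∈ L(A) for every i ≥ 0.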